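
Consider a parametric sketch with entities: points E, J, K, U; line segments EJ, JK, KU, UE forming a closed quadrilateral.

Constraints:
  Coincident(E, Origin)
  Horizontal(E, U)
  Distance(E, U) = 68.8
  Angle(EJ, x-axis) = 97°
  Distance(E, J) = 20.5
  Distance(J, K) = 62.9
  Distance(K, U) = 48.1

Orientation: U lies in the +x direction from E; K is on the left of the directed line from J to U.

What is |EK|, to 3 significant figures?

71.7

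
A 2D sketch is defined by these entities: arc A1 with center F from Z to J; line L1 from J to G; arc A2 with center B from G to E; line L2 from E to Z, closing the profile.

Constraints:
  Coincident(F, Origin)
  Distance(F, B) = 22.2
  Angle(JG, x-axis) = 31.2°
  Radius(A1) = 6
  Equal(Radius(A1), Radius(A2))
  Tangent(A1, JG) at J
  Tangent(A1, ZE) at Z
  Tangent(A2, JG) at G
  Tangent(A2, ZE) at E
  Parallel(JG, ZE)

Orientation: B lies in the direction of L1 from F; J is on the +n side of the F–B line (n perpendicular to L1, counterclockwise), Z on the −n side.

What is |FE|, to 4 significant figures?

23.00

Tangency of A1 to both parallel lines with radius 6.0 puts J and Z at F ± 6.0·n: J = (-3.108, 5.132), Z = (3.108, -5.132). Equal radii place G and E the same way about B: G = B + 6.0·n = (15.88, 16.63), E = B − 6.0·n = (22.10, 6.368). Then |FE| = |E − F| = 23.00.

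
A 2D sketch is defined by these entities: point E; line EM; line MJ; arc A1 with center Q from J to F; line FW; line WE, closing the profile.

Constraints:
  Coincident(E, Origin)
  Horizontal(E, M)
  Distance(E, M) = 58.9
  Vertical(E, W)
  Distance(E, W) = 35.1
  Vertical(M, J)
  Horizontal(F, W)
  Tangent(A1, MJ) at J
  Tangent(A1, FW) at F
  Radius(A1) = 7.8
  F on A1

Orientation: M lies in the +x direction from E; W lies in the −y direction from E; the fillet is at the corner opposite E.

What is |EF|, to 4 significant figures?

61.99

E is at the origin; EM is horizontal with |EM| = 58.9 and M on the +x side, so M = (58.90, 0.000). E and W share the same x with |EW| = 35.1 and W on the −y side, so W = (0.000, -35.10). The virtual corner opposite E is at (58.90, -35.10). Tangency of A1 to MJ means the radius QJ is perpendicular to MJ and tangency of A1 to FW means the radius QF is perpendicular to FW, with radius 7.8, so the center Q sits 7.8 in from both sides at Q = (51.10, -27.30). That places the tangent points at J = (58.90, -27.30) on MJ and F = (51.10, -35.10) on FW. Then |EF| = |F − E| = 61.99.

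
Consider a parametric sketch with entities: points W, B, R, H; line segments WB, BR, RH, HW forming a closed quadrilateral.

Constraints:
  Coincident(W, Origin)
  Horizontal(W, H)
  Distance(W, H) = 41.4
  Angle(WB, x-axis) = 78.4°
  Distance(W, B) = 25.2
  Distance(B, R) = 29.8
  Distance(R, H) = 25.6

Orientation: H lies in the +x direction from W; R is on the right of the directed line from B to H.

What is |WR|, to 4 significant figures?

16.27

Checks: |BR| = 29.80 ✓; |RH| = 25.60 ✓.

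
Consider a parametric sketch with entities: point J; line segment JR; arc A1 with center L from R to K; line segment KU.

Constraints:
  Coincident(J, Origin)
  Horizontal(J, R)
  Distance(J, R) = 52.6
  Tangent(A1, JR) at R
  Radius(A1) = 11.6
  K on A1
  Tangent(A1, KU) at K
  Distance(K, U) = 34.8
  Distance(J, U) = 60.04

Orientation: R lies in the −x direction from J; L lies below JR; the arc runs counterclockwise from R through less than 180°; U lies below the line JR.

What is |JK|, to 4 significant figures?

64.35

Checks: |LK| = 11.60 ✓; ∠(LK, KU) = 90.00° ✓; |KU| = 34.80 ✓; |JU| = 60.04 ✓.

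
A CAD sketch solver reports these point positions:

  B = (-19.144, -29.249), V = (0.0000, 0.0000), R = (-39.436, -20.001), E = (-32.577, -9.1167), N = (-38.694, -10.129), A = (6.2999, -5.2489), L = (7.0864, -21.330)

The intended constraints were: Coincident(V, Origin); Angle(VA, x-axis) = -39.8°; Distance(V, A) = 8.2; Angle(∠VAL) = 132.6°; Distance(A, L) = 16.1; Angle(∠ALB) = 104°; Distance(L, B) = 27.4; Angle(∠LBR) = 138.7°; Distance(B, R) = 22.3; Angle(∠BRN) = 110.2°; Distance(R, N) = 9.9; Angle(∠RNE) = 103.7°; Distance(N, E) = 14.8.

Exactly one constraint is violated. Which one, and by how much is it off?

Distance(N, E) = 14.8 — off by 8.60.

V = (0.00, 0.00) ✓; VA at -39.80° ✓; |VA| = 8.200 ✓; ∠VAL = 132.6° ✓; |AL| = 16.10 ✓; ∠ALB = 104.0° ✓; |LB| = 27.40 ✓; ∠LBR = 138.7° ✓; |BR| = 22.30 ✓; ∠BRN = 110.2° ✓; |RN| = 9.900 ✓; ∠RNE = 103.7° ✓; |NE| = 6.200 ✗.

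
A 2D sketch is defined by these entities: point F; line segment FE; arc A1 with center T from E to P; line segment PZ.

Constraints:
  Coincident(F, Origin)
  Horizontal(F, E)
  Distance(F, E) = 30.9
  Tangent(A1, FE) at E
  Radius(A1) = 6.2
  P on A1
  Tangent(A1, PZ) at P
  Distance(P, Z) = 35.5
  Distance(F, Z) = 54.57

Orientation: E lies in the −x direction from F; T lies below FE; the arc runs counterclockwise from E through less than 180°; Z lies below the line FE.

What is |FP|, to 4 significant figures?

37.67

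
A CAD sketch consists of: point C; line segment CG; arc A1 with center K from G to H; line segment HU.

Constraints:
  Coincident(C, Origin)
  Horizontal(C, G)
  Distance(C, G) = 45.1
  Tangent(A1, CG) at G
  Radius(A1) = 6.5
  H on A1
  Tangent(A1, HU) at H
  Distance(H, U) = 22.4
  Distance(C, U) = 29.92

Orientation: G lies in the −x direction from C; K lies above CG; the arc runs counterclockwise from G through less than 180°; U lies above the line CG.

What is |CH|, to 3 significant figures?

40.6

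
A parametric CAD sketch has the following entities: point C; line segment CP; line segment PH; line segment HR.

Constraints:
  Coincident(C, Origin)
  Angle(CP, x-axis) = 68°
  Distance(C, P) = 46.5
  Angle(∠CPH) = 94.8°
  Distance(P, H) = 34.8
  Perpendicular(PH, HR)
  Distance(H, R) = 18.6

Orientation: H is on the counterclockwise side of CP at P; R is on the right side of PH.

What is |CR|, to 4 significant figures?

75.59

C is at the origin; CP runs at 68.0° with length 46.5, so P = 46.5·(cos 68.0°, sin 68.0°) = (17.42, 43.11). ∠CPH = 94.8°, so PH runs at 68.0° + (180° − 94.8°) = 153.2° from the x-axis; with |PH| = 34.8, H = P + 34.8·(cos 153.2°, sin 153.2°) = (-13.64, 58.80). The perpendicularity gives HR at right angles to PH; with |HR| = 18.6 on the right of PH, R = H + 18.6·(0.4509, 0.8926) = (-5.256, 75.41). Then |CR| = |R − C| = 75.59.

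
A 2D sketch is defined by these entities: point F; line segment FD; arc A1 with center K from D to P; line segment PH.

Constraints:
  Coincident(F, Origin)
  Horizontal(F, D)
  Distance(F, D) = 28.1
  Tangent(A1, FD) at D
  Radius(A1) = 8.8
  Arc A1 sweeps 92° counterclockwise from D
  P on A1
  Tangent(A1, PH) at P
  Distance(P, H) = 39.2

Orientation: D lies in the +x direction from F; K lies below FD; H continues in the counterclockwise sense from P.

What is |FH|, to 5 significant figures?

52.523

On A1, D sits at bearing 90° from K; a 92° counterclockwise sweep puts P at bearing 182°, so P = K + 8.8·(cos 182°, sin 182°) = (19.305, -9.1071). Tangency of A1 to PH means the radius KP is perpendicular to PH, so PH runs along (−sin 182°, cos 182°); with |PH| = 39.2, H = (20.673, -48.283). Then |FH| = |H − F| = 52.523.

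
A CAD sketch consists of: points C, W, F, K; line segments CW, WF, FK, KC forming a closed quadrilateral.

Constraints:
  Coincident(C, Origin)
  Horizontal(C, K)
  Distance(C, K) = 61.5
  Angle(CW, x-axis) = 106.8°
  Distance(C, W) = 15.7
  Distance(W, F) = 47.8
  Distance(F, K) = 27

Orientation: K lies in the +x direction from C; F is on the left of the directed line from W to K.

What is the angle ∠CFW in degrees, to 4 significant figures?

18.99°

Checks: |WF| = 47.80 ✓; |FK| = 27.00 ✓.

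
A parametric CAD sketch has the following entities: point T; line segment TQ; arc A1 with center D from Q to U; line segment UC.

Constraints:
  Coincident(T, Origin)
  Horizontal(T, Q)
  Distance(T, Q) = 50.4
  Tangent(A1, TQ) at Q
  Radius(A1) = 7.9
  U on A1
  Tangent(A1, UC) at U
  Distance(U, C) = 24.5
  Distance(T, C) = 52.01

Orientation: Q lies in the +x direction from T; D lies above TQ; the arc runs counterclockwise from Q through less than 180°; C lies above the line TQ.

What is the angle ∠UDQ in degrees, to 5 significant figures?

129.10°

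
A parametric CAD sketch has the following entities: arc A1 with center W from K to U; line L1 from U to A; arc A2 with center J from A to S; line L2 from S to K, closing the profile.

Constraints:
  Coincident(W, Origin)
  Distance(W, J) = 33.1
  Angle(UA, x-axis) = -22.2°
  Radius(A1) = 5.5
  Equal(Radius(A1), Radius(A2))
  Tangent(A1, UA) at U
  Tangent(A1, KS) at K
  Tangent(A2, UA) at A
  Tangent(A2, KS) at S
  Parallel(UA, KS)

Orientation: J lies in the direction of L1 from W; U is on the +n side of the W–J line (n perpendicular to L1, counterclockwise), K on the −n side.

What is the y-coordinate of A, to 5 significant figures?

-7.4142

The slot axis is L1's direction at -22.2°, so u = (cos -22.2°, sin -22.2°) = (0.92587, -0.37784) and n = (−sin -22.2°, cos -22.2°) = (0.37784, 0.92587). W is at the origin and J lies 33.1 along u from W, so J = 33.1·u = (30.646, -12.507). Tangency of A1 to both parallel lines with radius 5.5 puts U and K at W ± 5.5·n: U = (2.0781, 5.0923), K = (-2.0781, -5.0923). Equal radii place A and S the same way about J: A = J + 5.5·n = (32.724, -7.4142), S = J − 5.5·n = (28.568, -17.599). So A.y = -7.4142.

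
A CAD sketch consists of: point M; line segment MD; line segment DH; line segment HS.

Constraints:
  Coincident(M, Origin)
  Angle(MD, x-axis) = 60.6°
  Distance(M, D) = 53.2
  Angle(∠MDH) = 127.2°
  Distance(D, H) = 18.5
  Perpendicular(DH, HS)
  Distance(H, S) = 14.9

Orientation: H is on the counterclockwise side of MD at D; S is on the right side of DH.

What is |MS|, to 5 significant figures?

76.468

M is at the origin; MD runs at 60.6° with length 53.2, so D = 53.2·(cos 60.6°, sin 60.6°) = (26.116, 46.349). ∠MDH = 127.2°, so DH runs at 60.6° + (180° − 127.2°) = 113.40° from the x-axis; with |DH| = 18.5, H = D + 18.5·(cos 113.40°, sin 113.40°) = (18.769, 63.327). The perpendicularity gives HS at right angles to DH; with |HS| = 14.9 on the right of DH, S = H + 14.9·(0.91775, 0.39715) = (32.443, 69.245). Then |MS| = |S − M| = 76.468.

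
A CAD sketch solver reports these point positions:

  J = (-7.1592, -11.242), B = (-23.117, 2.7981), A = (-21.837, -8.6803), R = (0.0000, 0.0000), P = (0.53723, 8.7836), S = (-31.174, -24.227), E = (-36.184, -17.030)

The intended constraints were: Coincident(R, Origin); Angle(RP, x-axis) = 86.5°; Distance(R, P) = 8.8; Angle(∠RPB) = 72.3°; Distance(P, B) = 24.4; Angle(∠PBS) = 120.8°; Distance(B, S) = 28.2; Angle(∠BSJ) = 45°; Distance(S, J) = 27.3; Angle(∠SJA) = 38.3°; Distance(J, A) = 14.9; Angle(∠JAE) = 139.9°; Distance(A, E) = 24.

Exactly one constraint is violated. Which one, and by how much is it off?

Distance(A, E) = 24 — off by 7.40.

R = (0.00, 0.00) ✓; RP at 86.50° ✓; |RP| = 8.800 ✓; ∠RPB = 72.30° ✓; |PB| = 24.40 ✓; ∠PBS = 120.8° ✓; |BS| = 28.20 ✓; ∠BSJ = 45.00° ✓; |SJ| = 27.30 ✓; ∠SJA = 38.30° ✓; |JA| = 14.90 ✓; ∠JAE = 139.9° ✓; |AE| = 16.60 ✗.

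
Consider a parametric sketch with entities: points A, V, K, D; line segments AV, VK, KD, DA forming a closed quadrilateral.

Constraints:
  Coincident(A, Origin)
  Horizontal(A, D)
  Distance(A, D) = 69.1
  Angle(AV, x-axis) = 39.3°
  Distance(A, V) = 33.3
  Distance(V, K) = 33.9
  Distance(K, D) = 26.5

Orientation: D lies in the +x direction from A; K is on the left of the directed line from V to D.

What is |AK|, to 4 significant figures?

64.40

Checks: |VK| = 33.90 ✓; |KD| = 26.50 ✓.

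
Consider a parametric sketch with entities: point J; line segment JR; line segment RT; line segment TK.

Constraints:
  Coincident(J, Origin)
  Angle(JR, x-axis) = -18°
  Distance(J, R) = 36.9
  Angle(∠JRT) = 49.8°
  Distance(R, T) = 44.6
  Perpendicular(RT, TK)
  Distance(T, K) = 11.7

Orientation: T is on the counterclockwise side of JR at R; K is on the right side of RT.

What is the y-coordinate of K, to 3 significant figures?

34.3

∠JRT = 49.8°, so RT runs at -18.0° + (180° − 49.8°) = 112° from the x-axis; with |RT| = 44.6, T = R + 44.6·(cos 112°, sin 112°) = (18.2, 29.9). The perpendicularity gives TK at right angles to RT; with |TK| = 11.7 on the right of RT, K = T + 11.7·(0.926, 0.378) = (29.1, 34.3). So K.y = 34.3.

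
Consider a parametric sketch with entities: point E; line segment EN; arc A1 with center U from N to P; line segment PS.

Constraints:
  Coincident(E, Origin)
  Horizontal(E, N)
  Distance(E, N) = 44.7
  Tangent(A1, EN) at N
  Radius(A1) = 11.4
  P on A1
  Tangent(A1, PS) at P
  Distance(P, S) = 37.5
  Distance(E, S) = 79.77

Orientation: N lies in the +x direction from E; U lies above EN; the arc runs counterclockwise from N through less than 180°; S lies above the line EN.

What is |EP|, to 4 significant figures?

56.18

Checks: |UP| = 11.40 ✓; ∠(UP, PS) = 90.00° ✓; |PS| = 37.50 ✓; |ES| = 79.77 ✓.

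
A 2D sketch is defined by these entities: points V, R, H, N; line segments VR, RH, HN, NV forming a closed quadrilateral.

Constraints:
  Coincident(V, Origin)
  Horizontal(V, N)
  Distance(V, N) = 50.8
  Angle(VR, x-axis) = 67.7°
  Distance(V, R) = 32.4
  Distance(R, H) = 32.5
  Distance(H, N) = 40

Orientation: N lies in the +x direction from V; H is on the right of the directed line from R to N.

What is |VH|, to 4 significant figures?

11.16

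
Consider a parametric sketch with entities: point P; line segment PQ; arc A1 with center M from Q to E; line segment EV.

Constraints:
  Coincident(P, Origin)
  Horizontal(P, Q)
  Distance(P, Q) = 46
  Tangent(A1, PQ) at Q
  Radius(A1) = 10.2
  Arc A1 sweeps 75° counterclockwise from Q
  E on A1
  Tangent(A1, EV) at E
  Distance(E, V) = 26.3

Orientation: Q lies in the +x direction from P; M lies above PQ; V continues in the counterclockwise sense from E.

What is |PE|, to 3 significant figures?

56.4

P is at the origin; PQ is horizontal with |PQ| = 46.0 and Q on the +x side, so Q = (46.0, 0.00). Tangency of A1 to PQ means the radius MQ is perpendicular to PQ, so M = Q + (0, 10.2) = (46.0, 10.2). On A1, Q sits at bearing -90° from M; a 75° counterclockwise sweep puts E at bearing -15°, so E = M + 10.2·(cos -15°, sin -15°) = (55.9, 7.56). Then |PE| = |E − P| = 56.4.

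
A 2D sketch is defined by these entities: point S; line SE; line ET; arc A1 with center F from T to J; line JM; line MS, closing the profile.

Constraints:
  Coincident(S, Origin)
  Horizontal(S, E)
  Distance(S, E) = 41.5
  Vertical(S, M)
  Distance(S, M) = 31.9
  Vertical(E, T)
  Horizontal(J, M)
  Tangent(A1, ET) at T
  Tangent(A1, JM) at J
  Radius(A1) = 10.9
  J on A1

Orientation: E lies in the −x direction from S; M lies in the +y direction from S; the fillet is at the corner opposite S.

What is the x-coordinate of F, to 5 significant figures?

-30.600

S is at the origin; S and E share the same y with |SE| = 41.5 and E on the −x side, so E = (-41.500, 0.0000). S and M share the same x with |SM| = 31.9 and M on the +y side, so M = (0.0000, 31.900). The virtual corner opposite S is at (-41.500, 31.900). The tangent condition forces FT to be normal to ET and the tangent condition forces FJ to be normal to JM, with radius 10.9, so the center F sits 10.9 in from both sides at F = (-30.600, 21.000). So F.x = -30.600.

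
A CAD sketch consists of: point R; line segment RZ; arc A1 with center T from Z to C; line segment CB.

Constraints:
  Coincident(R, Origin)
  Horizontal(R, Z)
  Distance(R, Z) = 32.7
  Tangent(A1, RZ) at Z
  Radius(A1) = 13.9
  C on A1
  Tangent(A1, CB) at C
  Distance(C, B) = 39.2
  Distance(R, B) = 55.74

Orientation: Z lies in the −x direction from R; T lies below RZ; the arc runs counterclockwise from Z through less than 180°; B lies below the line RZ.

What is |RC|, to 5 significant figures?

48.977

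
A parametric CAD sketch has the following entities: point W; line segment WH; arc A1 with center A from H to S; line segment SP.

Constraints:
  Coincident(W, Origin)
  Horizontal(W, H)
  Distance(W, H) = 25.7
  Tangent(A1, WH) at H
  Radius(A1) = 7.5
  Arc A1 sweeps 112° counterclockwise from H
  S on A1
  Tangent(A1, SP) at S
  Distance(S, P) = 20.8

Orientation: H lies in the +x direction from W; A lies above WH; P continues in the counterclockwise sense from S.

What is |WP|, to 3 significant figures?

38.7

On A1, H sits at bearing -90° from A; a 112° counterclockwise sweep puts S at bearing 22°, so S = A + 7.5·(cos 22°, sin 22°) = (32.7, 10.3). Since A1 is tangent to SP there, AS ⟂ SP, so SP runs along (−sin 22°, cos 22°); with |SP| = 20.8, P = (24.9, 29.6). Then |WP| = |P − W| = 38.7.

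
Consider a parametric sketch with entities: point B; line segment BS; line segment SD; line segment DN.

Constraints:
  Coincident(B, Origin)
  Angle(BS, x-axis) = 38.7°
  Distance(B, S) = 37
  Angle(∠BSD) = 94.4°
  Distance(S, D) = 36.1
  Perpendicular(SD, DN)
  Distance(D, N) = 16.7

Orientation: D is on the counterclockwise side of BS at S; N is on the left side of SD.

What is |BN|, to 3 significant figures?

43.9

B is at the origin; BS runs at 38.7° with length 37.0, so S = 37.0·(cos 38.7°, sin 38.7°) = (28.9, 23.1). ∠BSD = 94.4°, so SD runs at 38.7° + (180° − 94.4°) = 124° from the x-axis; with |SD| = 36.1, D = S + 36.1·(cos 124°, sin 124°) = (8.53, 53.0). The perpendicularity gives DN at right angles to SD; with |DN| = 16.7 on the left of SD, N = D + 16.7·(-0.826, -0.564) = (-5.26, 43.5). Then |BN| = |N − B| = 43.9.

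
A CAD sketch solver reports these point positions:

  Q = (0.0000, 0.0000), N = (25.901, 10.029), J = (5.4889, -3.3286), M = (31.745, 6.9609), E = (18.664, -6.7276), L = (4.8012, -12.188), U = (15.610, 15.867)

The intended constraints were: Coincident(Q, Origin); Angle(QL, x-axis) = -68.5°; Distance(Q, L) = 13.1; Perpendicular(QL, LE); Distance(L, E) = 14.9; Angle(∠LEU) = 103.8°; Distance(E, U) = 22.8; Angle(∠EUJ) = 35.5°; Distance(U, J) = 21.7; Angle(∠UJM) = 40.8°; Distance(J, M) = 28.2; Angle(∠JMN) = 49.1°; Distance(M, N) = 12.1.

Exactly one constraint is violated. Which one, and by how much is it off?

Distance(M, N) = 12.1 — off by 5.50.

Q = (0.00, 0.00) ✓; QL at -68.50° ✓; |QL| = 13.10 ✓; ∠(QL, LE) = 90.00° ✓; |LE| = 14.90 ✓; ∠LEU = 103.8° ✓; |EU| = 22.80 ✓; ∠EUJ = 35.50° ✓; |UJ| = 21.70 ✓; ∠UJM = 40.80° ✓; |JM| = 28.20 ✓; ∠JMN = 49.10° ✓; |MN| = 6.600 ✗.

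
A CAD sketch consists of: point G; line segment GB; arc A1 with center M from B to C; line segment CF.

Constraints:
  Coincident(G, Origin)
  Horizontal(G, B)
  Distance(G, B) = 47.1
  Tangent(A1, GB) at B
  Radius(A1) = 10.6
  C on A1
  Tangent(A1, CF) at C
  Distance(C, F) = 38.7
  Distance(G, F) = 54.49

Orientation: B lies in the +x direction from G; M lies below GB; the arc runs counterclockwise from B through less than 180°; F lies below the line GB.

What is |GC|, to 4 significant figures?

37.68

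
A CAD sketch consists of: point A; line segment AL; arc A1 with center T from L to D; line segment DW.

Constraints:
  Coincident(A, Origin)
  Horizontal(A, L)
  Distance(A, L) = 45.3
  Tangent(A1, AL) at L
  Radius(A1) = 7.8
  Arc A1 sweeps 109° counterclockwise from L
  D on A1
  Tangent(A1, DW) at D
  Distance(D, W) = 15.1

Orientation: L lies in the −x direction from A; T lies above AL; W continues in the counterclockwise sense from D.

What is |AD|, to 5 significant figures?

39.309

Tangency of A1 to AL means the radius TL is perpendicular to AL, so T = L + (0, 7.8) = (-45.300, 7.8000). On A1, L sits at bearing -90° from T; a 109° counterclockwise sweep puts D at bearing 19°, so D = T + 7.8·(cos 19°, sin 19°) = (-37.925, 10.339). Then |AD| = |D − A| = 39.309.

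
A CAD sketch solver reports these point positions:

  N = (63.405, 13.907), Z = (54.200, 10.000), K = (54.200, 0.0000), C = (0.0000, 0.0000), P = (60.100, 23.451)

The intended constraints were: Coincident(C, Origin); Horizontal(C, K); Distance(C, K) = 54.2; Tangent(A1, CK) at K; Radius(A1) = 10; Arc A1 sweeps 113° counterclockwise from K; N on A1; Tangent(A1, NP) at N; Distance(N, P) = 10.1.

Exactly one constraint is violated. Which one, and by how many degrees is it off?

Tangent(A1, NP) at N — off by 3.90°.

C = (0.00, 0.00) ✓; C.y = 0.00, K.y = 0.00 ✓; |CK| = 54.20 ✓; ∠(ZK, KC) = 90.00° ✓; |ZK| = 10.00 ✓; bearing(Z→N) − bearing(Z→K) = 113.0° ✓; |ZN| = 10.00 ✓; ∠(ZN, NP) = 93.90° ✗; |NP| = 10.10 ✓.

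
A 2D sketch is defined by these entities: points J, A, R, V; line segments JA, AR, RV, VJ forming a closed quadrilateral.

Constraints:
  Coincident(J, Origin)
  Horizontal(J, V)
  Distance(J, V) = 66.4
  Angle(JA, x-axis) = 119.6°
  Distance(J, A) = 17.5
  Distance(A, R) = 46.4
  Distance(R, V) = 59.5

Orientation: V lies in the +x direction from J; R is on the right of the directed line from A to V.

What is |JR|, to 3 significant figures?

28.9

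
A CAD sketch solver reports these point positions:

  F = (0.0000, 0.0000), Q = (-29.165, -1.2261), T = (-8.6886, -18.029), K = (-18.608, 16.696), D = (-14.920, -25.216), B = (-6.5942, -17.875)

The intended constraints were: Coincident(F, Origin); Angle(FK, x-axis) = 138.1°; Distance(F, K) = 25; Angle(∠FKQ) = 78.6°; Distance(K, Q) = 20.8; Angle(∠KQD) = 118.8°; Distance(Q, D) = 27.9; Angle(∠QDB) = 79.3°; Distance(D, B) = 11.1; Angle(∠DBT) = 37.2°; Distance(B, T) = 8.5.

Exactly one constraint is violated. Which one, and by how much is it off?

Distance(B, T) = 8.5 — off by 6.40.

F = (0.00, 0.00) ✓; FK at 138.1° ✓; |FK| = 25.00 ✓; ∠FKQ = 78.60° ✓; |KQ| = 20.80 ✓; ∠KQD = 118.8° ✓; |QD| = 27.90 ✓; ∠QDB = 79.30° ✓; |DB| = 11.10 ✓; ∠DBT = 37.20° ✓; |BT| = 2.100 ✗.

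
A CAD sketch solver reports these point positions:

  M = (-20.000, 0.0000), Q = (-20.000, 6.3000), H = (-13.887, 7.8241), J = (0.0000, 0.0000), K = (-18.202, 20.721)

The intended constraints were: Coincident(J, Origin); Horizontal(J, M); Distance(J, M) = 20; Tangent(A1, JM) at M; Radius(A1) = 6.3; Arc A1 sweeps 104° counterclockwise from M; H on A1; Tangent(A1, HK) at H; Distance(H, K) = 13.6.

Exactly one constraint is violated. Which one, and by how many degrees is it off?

Tangent(A1, HK) at H — off by 4.50°.

J = (0.00, 0.00) ✓; J.y = 0.00, M.y = 0.00 ✓; |JM| = 20.00 ✓; ∠(QM, MJ) = 90.00° ✓; |QM| = 6.300 ✓; bearing(Q→H) − bearing(Q→M) = 104.0° ✓; |QH| = 6.300 ✓; ∠(QH, HK) = 85.50° ✗; |HK| = 13.60 ✓.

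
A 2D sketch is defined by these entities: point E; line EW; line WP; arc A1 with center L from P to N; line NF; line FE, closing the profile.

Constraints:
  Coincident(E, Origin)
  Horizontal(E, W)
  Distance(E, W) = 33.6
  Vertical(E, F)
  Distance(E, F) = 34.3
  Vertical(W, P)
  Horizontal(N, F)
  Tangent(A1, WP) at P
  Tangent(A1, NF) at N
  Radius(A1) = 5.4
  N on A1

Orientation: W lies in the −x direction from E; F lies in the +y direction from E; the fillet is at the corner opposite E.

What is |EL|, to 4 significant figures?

40.38

EF is vertical with |EF| = 34.3 and F on the +y side, so F = (0.000, 34.30). The virtual corner opposite E is at (-33.60, 34.30). A1 meets WP tangentially, so LP is at right angles to WP and since A1 is tangent to NF there, LN ⟂ NF, with radius 5.4, so the center L sits 5.4 in from both sides at L = (-28.20, 28.90). Then |EL| = |L − E| = 40.38.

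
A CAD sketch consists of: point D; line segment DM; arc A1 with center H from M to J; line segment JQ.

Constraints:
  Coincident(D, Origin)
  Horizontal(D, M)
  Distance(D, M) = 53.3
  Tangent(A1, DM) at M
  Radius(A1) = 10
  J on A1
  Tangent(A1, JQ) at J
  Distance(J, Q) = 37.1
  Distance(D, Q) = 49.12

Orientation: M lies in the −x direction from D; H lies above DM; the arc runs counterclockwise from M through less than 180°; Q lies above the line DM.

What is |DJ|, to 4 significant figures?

44.58

Checks: |HJ| = 10.00 ✓; ∠(HJ, JQ) = 90.00° ✓; |JQ| = 37.10 ✓; |DQ| = 49.12 ✓.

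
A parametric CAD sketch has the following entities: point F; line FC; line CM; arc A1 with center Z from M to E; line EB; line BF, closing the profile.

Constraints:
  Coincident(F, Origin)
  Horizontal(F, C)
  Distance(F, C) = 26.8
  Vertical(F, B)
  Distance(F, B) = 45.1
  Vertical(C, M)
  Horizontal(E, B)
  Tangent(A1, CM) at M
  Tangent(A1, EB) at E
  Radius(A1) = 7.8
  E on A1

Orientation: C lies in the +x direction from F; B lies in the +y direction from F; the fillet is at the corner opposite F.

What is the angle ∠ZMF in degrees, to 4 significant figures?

54.30°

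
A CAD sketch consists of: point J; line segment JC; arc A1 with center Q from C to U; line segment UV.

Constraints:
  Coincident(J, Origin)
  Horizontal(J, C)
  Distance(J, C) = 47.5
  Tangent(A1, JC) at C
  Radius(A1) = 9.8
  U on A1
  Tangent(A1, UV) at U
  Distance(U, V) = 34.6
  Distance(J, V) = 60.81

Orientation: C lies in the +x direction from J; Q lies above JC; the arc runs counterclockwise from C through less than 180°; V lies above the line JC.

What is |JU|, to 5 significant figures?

58.024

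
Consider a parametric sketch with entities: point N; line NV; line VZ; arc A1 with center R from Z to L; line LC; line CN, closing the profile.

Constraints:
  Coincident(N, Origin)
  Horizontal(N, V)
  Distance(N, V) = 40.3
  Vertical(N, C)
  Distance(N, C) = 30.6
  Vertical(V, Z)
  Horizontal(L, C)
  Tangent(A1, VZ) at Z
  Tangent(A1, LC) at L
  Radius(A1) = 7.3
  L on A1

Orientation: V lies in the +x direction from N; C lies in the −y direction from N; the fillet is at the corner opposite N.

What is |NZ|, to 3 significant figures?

46.6

N is at the origin; NV is horizontal with |NV| = 40.3 and V on the +x side, so V = (40.3, 0.00). NC is vertical with |NC| = 30.6 and C on the −y side, so C = (0.00, -30.6). The virtual corner opposite N is at (40.3, -30.6). The tangent condition forces RZ to be normal to VZ and the tangent condition forces RL to be normal to LC, with radius 7.3, so the center R sits 7.3 in from both sides at R = (33.0, -23.3). That places the tangent points at Z = (40.3, -23.3) on VZ and L = (33.0, -30.6) on LC. Then |NZ| = |Z − N| = 46.6.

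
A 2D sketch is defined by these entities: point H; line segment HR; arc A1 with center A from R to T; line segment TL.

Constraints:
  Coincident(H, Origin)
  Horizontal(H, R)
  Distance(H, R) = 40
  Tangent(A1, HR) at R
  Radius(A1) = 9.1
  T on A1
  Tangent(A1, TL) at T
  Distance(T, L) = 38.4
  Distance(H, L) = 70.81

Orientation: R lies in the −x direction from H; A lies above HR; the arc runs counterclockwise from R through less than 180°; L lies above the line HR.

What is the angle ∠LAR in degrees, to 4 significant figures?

159.6°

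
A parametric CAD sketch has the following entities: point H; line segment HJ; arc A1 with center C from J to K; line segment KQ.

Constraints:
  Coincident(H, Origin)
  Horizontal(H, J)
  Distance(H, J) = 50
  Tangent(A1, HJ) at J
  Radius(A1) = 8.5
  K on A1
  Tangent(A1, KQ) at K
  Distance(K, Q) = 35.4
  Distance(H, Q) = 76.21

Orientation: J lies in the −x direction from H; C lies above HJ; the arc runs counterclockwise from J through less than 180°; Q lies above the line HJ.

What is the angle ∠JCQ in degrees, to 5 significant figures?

158.50°

H is at the origin; HJ is horizontal with |HJ| = 50.0 and J on the −x side, so J = (-50.000, 0.0000). Tangency of A1 to HJ means the radius CJ is perpendicular to HJ, so C = J + (0, 8.5) = (-50.000, 8.5000). Since CK ⟂ KQ (tangency), |CQ| = √(8.5² + 35.4²) = 36.406 regardless of where K sits on A1. So Q lies on both circle(H, 76.21) and circle(C, 36.406); the above-HJ intersection is Q = (-63.345, 42.372). K is the foot of the tangent from Q: K = (-43.038, 13.376).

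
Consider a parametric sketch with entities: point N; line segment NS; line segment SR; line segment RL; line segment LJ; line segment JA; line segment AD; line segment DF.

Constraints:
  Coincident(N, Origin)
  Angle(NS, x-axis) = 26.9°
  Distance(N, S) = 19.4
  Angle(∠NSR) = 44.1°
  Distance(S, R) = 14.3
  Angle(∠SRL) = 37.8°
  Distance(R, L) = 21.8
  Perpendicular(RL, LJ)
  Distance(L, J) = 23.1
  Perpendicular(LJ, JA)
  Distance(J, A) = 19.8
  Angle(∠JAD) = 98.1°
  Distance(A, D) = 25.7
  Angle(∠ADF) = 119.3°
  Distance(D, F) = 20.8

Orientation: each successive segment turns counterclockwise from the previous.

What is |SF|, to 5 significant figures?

24.014

∠JAD = 98.1° gives AD at -153.10° from the x-axis; with |AD| = 25.7, D = (0.79076, 12.990). ∠ADF = 119.3° gives DF at -92.400° from the x-axis; with |DF| = 20.8, F = (-0.080254, -7.7922). Then |SF| = |F − S| = 24.014.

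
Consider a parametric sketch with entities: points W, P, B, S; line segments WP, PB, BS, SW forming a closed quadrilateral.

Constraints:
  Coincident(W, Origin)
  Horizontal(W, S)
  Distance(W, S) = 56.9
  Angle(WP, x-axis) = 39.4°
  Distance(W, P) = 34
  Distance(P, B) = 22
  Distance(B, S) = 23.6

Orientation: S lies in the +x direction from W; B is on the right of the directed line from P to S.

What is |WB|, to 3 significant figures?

33.3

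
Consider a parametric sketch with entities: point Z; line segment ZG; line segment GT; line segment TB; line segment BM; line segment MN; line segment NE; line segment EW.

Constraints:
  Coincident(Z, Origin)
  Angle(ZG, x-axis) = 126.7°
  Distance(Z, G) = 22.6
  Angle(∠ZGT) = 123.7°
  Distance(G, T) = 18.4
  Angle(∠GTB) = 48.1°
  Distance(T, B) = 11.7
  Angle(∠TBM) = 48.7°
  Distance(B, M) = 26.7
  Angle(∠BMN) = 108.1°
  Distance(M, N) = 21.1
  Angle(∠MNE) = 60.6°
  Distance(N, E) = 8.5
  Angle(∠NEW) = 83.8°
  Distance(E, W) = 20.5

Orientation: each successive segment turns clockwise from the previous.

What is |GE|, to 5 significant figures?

31.660

Z is at the origin; ZG runs at 126.7° with length 22.6, so G = (-13.506, 18.120). ∠ZGT = 123.7° gives GT at 70.400° from the x-axis; with |GT| = 18.4, T = (-7.3340, 35.454). ∠GTB = 48.1° gives TB at -61.500° from the x-axis; with |TB| = 11.7, B = (-1.7513, 25.172). ∠TBM = 48.7° gives BM at 167.20° from the x-axis; with |BM| = 26.7, M = (-27.788, 31.087). ∠BMN = 108.1° gives MN at 95.300° from the x-axis; with |MN| = 21.1, N = (-29.737, 52.097). ∠MNE = 60.6° gives NE at -24.100° from the x-axis; with |NE| = 8.5, E = (-21.978, 48.626). Then |GE| = |E − G| = 31.660.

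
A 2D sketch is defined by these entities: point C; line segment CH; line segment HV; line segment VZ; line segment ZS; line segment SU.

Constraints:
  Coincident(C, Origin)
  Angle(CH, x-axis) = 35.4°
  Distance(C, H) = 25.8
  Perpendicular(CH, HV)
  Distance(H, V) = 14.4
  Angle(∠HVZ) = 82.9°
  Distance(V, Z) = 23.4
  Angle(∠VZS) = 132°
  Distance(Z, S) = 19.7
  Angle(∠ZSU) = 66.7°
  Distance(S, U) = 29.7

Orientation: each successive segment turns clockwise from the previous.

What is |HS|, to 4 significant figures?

34.80

∠HVZ = 82.9° gives VZ at -151.7° from the x-axis; with |VZ| = 23.4, Z = (8.769, -7.886). ∠VZS = 132.0° gives ZS at 160.3° from the x-axis; with |ZS| = 19.7, S = (-9.778, -1.245). Then |HS| = |S − H| = 34.80.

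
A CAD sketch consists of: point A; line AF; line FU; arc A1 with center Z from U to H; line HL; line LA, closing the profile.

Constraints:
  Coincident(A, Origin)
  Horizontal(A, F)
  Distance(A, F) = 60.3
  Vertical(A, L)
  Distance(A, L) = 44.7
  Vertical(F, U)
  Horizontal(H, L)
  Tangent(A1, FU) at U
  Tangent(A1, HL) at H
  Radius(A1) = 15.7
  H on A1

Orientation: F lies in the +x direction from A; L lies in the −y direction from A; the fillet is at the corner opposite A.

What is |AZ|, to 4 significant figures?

53.20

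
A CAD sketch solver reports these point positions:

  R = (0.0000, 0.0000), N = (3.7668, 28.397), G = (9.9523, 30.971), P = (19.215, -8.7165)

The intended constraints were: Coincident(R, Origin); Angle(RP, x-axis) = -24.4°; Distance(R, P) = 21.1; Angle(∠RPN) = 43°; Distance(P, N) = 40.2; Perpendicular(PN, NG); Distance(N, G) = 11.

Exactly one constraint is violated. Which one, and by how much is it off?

Distance(N, G) = 11 — off by 4.30.

R = (0.00, 0.00) ✓; RP at -24.40° ✓; |RP| = 21.10 ✓; ∠RPN = 43.00° ✓; |PN| = 40.20 ✓; ∠(PN, NG) = 90.01° ✓; |NG| = 6.700 ✗.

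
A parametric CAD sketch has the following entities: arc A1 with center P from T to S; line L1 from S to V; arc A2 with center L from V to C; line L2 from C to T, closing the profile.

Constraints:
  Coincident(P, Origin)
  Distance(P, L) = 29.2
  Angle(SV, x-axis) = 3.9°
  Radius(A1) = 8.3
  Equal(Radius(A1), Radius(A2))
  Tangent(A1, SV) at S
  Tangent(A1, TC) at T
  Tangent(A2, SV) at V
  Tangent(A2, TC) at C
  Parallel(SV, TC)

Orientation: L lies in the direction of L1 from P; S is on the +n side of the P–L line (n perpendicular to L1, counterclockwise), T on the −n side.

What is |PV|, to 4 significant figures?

30.36

The slot axis is L1's direction at 3.9°, so u = (cos 3.9°, sin 3.9°) = (0.9977, 0.06802) and n = (−sin 3.9°, cos 3.9°) = (-0.06802, 0.9977). P is at the origin and L lies 29.2 along u from P, so L = 29.2·u = (29.13, 1.986). Tangency of A1 to both parallel lines with radius 8.3 puts S and T at P ± 8.3·n: S = (-0.5645, 8.281), T = (0.5645, -8.281). Equal radii place V and C the same way about L: V = L + 8.3·n = (28.57, 10.27), C = L − 8.3·n = (29.70, -6.295). Then |PV| = |V − P| = 30.36.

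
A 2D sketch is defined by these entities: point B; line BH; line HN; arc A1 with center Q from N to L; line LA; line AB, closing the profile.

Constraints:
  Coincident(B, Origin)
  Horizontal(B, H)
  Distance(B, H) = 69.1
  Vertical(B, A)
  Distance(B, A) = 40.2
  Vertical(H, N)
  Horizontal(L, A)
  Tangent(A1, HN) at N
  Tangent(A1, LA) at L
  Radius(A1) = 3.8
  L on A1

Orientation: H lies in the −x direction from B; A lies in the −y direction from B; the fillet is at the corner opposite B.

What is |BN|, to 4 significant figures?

78.10

B is at the origin; B and H share the same y with |BH| = 69.1 and H on the −x side, so H = (-69.10, 0.000). B and A share the same x with |BA| = 40.2 and A on the −y side, so A = (0.000, -40.20). The virtual corner opposite B is at (-69.10, -40.20). The tangent condition forces QN to be normal to HN and tangency of A1 to LA means the radius QL is perpendicular to LA, with radius 3.8, so the center Q sits 3.8 in from both sides at Q = (-65.30, -36.40). That places the tangent points at N = (-69.10, -36.40) on HN and L = (-65.30, -40.20) on LA. Then |BN| = |N − B| = 78.10.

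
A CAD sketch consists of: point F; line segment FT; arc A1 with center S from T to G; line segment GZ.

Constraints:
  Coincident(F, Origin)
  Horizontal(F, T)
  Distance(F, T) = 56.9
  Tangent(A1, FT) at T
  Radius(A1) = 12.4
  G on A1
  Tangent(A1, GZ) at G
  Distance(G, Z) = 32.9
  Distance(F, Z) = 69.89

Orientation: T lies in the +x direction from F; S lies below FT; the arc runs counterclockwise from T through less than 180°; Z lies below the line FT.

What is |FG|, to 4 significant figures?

47.21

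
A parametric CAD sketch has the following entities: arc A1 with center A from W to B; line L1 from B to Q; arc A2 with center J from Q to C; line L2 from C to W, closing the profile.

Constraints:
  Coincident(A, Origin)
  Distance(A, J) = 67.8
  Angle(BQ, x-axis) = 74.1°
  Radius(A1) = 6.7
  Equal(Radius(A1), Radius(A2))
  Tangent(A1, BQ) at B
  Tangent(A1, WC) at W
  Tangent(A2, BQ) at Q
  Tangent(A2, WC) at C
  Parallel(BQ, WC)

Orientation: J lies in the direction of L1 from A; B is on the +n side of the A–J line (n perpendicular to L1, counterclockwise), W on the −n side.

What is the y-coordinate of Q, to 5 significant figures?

67.042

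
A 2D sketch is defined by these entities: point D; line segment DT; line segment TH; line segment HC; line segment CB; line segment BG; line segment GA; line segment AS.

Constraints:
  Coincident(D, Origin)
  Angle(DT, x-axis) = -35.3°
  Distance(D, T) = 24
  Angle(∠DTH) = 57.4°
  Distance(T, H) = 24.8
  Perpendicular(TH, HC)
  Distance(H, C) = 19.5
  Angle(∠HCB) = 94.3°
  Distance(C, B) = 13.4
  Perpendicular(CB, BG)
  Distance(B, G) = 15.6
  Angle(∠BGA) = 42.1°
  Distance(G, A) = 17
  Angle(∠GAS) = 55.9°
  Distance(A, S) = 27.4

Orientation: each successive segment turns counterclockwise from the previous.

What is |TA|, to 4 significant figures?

28.07

D is at the origin; DT runs at -35.3° with length 24.0, so T = (19.59, -13.87). ∠DTH = 57.4° gives TH at 87.30° from the x-axis; with |TH| = 24.8, H = (20.76, 10.90). TH is perpendicular to HC, so HC runs at 177.3°; with |HC| = 19.5, C = (1.277, 11.82). ∠HCB = 94.3° gives CB at -97.00° from the x-axis; with |CB| = 13.4, B = (-0.3559, -1.478). CB is perpendicular to BG, so BG runs at -7.000°; with |BG| = 15.6, G = (15.13, -3.379). ∠BGA = 42.1° gives GA at 130.9° from the x-axis; with |GA| = 17.0, A = (3.997, 9.471). Then |TA| = |A − T| = 28.07.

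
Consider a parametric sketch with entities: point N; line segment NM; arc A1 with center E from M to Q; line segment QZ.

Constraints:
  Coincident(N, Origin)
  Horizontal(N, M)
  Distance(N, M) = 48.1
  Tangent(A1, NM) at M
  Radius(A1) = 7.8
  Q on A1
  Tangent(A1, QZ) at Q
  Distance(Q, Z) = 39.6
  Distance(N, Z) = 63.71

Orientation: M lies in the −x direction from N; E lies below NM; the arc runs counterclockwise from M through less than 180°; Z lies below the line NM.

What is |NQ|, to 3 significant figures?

56.4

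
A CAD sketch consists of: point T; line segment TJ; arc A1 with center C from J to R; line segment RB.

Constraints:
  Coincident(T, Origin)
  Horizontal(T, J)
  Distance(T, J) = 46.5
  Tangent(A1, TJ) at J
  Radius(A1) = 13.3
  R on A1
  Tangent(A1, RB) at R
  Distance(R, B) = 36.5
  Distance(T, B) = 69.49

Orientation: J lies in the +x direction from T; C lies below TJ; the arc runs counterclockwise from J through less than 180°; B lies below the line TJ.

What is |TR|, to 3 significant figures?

38.3

Checks: |CJ| = 13.30 ✓; |CR| = 13.30 ✓; ∠(CR, RB) = 90.00° ✓; |RB| = 36.50 ✓; |TB| = 69.49 ✓.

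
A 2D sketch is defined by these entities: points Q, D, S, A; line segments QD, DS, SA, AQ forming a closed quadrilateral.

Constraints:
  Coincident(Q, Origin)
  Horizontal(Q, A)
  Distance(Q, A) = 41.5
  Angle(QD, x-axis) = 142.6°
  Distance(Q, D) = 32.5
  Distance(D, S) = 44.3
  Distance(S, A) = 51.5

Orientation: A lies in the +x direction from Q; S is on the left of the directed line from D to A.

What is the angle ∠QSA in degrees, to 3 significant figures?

50.7°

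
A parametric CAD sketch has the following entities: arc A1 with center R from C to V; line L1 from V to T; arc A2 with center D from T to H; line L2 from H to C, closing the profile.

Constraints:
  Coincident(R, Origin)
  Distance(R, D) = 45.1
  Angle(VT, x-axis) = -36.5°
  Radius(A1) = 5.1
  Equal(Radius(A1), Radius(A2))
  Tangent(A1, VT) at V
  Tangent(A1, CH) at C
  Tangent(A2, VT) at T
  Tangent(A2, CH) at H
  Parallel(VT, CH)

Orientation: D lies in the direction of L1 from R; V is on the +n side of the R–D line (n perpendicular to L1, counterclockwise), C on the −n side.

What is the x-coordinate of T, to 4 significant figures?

39.29

The slot axis is L1's direction at -36.5°, so u = (cos -36.5°, sin -36.5°) = (0.8039, -0.5948) and n = (−sin -36.5°, cos -36.5°) = (0.5948, 0.8039). R is at the origin and D lies 45.1 along u from R, so D = 45.1·u = (36.25, -26.83). Tangency of A1 to both parallel lines with radius 5.1 puts V and C at R ± 5.1·n: V = (3.034, 4.100), C = (-3.034, -4.100). Equal radii place T and H the same way about D: T = D + 5.1·n = (39.29, -22.73), H = D − 5.1·n = (33.22, -30.93). So T.x = 39.29.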